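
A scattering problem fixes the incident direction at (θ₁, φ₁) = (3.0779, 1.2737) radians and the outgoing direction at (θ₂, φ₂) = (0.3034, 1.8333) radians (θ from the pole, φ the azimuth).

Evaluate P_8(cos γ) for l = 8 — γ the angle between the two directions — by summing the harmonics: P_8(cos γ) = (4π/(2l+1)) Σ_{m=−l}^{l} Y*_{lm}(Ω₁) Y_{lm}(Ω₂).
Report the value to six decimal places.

Term-by-term m-sum for l=8 (normalisation 4π/17 = 0.739198):
  m=-8: Y*=-0.000000-0.000000i  Y=-0.000017-0.000028i  product -0.000000+0.000000i
  m=-7: Y*=+0.000000-0.000000i  Y=+0.000403-0.000110i  product +0.000000-0.000000i
  m=-6: Y*=+0.000000+0.000000i  Y=+0.000014+0.003389i  product -0.000000+0.000000i
  m=-5: Y*=-0.000010-0.000001i  Y=-0.019041-0.005030i  product +0.000000+0.000000i
  m=-4: Y*=+0.000082-0.000204i  Y=+0.041889-0.073028i  product -0.000011-0.000015i
  m=-3: Y*=+0.002761+0.002230i  Y=+0.183814+0.183039i  product +0.000099+0.000915i
  m=-2: Y*=-0.033881+0.022892i  Y=-0.460079+0.266492i  product +0.009488-0.019561i
  m=-1: Y*=-0.088721-0.289789i  Y=-0.145338-0.540884i  product -0.143848+0.090105i
  m=+0: Y*=+1.079699-0.000000i  Y=-0.102582+0.000000i  product -0.110757+0.000000i
  m=+1: Y*=+0.088721-0.289789i  Y=+0.145338-0.540884i  product -0.143848-0.090105i
  m=+2: Y*=-0.033881-0.022892i  Y=-0.460079-0.266492i  product +0.009488+0.019561i
  m=+3: Y*=-0.002761+0.002230i  Y=-0.183814+0.183039i  product +0.000099-0.000915i
  m=+4: Y*=+0.000082+0.000204i  Y=+0.041889+0.073028i  product -0.000011+0.000015i
  m=+5: Y*=+0.000010-0.000001i  Y=+0.019041-0.005030i  product +0.000000-0.000000i
  m=+6: Y*=+0.000000-0.000000i  Y=+0.000014-0.003389i  product -0.000000-0.000000i
  m=+7: Y*=-0.000000-0.000000i  Y=-0.000403-0.000110i  product +0.000000+0.000000i
  m=+8: Y*=-0.000000+0.000000i  Y=-0.000017+0.000028i  product -0.000000-0.000000i
Accumulated sum -0.379302+0.000000i; after 4π/(2l+1) scaling, -0.280379+0.000000i ⇒ P_8 = -0.280379

-0.280379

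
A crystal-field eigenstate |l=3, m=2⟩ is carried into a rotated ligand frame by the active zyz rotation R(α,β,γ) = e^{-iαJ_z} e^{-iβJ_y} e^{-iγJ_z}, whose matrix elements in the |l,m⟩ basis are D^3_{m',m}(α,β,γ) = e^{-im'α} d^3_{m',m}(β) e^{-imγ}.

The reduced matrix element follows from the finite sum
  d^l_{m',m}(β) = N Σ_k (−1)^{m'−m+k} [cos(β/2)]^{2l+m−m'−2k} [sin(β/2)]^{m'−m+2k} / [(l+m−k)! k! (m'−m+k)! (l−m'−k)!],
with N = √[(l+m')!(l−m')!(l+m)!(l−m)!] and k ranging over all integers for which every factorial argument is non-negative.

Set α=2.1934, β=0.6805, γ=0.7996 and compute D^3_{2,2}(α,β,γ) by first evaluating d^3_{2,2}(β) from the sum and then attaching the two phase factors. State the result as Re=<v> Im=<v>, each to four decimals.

Re=0.2505 Im=0.0767

Split into d^3_{2,2}(β=0.6805) × two z-phases.
With c≡cos(β/2)=0.942671 and s≡sin(β/2)=0.333723, N=[120·1·120·1]^{1/2}=120.000000
Admissible k: 0..1 (factorial args all ≥0)
  k=0: (−1)^0·120.0000/(120)·0.9427^6·0.3337^0 = +0.701716
  k=1: (−1)^1·120.0000/(24)·0.9427^4·0.3337^2 = -0.439727
d^3_{2,2}(0.6805) = +0.701716 -0.439727 = +0.261990
Phases: e^{-i·(2)·2.1934}=-0.319867+0.947462i, e^{-i·(2)·0.7996}=-0.028400-0.999597i ⇒ D=+0.250505+0.076718i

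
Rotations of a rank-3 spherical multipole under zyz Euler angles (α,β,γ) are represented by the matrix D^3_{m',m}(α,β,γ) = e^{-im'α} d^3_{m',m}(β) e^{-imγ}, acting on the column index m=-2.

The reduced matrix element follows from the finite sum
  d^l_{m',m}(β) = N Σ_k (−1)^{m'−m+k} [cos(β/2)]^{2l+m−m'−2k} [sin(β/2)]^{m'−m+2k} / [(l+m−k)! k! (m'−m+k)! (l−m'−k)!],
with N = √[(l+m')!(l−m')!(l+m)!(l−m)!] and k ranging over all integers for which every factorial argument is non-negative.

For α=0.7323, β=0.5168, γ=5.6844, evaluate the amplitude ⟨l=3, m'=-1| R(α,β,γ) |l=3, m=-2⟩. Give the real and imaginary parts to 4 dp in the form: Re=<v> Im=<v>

D^3_{-1,-2}(0.7323,0.5168,5.6844) = e^{-i·-1·0.7323}·d^3_{-1,-2}(0.5168)·e^{-i·-2·5.6844}. Compute d first:
c=cos(0.516800/2)=0.966800, s=sin(0.516800/2)=0.255534; N=√[2·24·1·120]=75.894664
k∈{0,1} keeps every argument non-negative
  k=0: (−1)^1·75.8947/(24)·0.9668^5·0.2555^1 = -0.682546
  k=1: (−1)^2·75.8947/(12)·0.9668^3·0.2555^3 = +0.095364
d^3_{-1,-2}(0.5168) = -0.682546 +0.095364 = -0.587182
Attach z-rotation phases: D = e^{-i(-1)(0.7323)}·(-0.587182)·e^{-i(-2)(5.6844)} = -0.524765+0.263448i

Re=-0.5248 Im=0.2634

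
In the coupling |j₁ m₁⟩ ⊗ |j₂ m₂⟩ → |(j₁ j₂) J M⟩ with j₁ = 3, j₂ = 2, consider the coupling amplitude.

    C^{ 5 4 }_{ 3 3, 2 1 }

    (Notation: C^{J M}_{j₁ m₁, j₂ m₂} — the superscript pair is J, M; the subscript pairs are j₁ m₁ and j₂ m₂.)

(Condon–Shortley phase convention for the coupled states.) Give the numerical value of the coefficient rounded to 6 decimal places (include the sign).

+√(2/5) = +0.632456

triangle: 0!×6!×4!/11! = 17280/39916800
(j±m)!: 6!×0!×3!×1!×9!×1! = 1567641600
prefactor² = (2J+1)×Δ×N² = 7464960
  k=0: +1/(0!×0!×0!×3!×6!×1!) = 1/4320
Σ = 1/4320  ⇒  CG² = 7464960×(1/4320)² = 2/5
CG = +√(2/5) = +0.632456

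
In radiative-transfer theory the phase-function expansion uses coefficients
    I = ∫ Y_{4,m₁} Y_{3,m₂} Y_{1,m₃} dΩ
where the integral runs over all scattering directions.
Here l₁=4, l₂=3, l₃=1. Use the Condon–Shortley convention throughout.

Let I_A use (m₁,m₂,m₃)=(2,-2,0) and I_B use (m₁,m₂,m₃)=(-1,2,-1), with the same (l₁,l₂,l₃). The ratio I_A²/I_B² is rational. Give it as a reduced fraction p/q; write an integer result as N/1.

4/1

Shared (l₁,l₂,l₃)=(4,3,1): N and (l;000)² cancel in I_A²/I_B².
A: Δ = 6!·2!·0!/9! = 1/252; Racah Σ t=1..1: t=1:−1/120 = -1/120; ⇒ 3j(4 3 1; 2 -2 0)² = 1/21, sgn +1
B: Δ = 6!·2!·0!/9! = 1/252; Racah Σ t=5..5: t=5:−1/240 = -1/240; ⇒ 3j(4 3 1; -1 2 -1)² = 1/84, sgn -1
I_A²/I_B² = (1/21)/(1/84) = 4/1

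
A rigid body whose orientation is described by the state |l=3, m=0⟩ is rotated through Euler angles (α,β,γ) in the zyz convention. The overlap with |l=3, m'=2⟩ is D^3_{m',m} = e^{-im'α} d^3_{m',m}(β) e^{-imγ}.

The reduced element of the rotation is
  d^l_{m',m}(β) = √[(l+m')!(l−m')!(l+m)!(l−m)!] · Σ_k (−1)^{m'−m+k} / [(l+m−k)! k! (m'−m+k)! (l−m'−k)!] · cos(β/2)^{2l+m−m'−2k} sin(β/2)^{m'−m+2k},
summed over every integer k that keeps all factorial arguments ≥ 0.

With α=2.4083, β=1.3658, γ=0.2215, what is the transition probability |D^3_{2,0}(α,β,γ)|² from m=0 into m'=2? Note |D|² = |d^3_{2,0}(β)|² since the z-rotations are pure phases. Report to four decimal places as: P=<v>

P=0.0714

Split into d^3_{2,0}(β=1.3658) × two z-phases.
c=cos(1.365800/2)=0.775746, s=sin(1.365800/2)=0.631045; N=√[120·1·6·6]=65.726707
k∈{0,1} keeps every argument non-negative
  k=0: (−1)^2·65.7267/(12)·0.7757^4·0.6310^2 = +0.789878
  k=1: (−1)^3·65.7267/(12)·0.7757^2·0.6310^4 = -0.522687
d^3_{2,0}(1.3658) = +0.789878 -0.522687 = +0.267190
|D^3_{2,0}|² = |d^3_{2,0}(β)|² = (+0.267190)² = 0.071391 (the z-rotation phases have unit modulus)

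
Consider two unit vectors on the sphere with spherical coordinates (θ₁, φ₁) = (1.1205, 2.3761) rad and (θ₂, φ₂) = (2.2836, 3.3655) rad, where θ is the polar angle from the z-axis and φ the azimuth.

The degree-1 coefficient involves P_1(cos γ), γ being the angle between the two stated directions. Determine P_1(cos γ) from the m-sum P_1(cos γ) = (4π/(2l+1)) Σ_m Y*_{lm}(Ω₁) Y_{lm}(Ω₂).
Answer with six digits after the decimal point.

Addition theorem: P_1(cos γ) = (4π/3) Σ_m Y*_{lm}(Ω₁) Y_{lm}(Ω₂), m = −1…1:
  [-1]  conj(Y_{1,-1})(Ω₁) = (-0.224283, 0.215527) ; Y_{1,-1}(Ω₂) = (-0.254852, 0.058036) ; Δ = (0.044651, -0.067944)
  [+0]  conj(Y_{1,0})(Ω₁) = (0.212656, -0.000000) ; Y_{1,0}(Ω₂) = (-0.319525, 0.000000) ; Δ = (-0.067949, 0.000000)
  [+1]  conj(Y_{1,1})(Ω₁) = (0.224283, 0.215527) ; Y_{1,1}(Ω₂) = (0.254852, 0.058036) ; Δ = (0.044651, 0.067944)
Accumulated sum (0.021353, 0.000000); after 4π/(2l+1) scaling, (0.089441, 0.000000) ⇒ P_1 = 0.089441

0.089441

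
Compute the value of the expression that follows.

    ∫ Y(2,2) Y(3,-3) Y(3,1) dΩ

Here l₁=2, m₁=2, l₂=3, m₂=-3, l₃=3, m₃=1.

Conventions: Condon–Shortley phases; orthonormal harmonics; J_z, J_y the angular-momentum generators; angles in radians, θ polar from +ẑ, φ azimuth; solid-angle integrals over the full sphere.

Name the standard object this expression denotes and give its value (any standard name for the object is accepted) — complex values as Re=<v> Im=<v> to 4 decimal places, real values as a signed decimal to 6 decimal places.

This is a Gaunt coefficient — the integral of a triple product of spherical harmonics over the sphere.
Checks pass: Σm=0; 8 even; l₃=3∈[1,5].
(2·2+1)(2·3+1)(2·3+1) = 245
Δ: 2! 2! 4! / 9! → 1/3780
sum: t=0:+1/24 t=1:−1/4 t=2:+1/24 = -1/6
3j²(2 3 3; 0 0 0) = Δ·Π!·Σ² = 4/105  (sign +1)
sum: t=0:+1/96 = 1/96
3j²(2 3 3; 2 -3 1) = Δ·Π!·Σ² = 1/42  (sign +1)
combine: 4πI² = 245·4/105·1/42 = 2/9
take √, sign +1: I = 0.13298076

Gaunt coefficient, +0.132981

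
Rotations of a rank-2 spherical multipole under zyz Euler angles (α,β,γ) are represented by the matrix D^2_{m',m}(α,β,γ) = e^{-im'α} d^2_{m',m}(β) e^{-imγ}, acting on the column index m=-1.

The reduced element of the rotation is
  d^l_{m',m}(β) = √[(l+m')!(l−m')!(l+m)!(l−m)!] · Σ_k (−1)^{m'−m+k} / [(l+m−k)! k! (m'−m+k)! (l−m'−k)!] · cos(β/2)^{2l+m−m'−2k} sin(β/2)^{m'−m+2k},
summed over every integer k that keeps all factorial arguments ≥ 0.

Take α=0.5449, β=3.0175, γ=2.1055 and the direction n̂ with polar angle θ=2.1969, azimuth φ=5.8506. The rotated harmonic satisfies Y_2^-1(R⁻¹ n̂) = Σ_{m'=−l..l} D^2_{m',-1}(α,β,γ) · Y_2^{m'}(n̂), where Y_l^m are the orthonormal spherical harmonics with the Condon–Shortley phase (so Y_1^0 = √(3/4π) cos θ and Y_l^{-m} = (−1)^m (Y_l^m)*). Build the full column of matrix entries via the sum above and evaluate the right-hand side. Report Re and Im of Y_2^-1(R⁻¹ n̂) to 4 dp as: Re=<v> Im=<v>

Need the full column D^2_{m',-1} for m'=−2..2 at α=0.5449, β=3.0175, γ=2.1055.
cos(β/2)=0.062007, sin(β/2)=0.998076
d^2_{-2,-1}: single k=1 term ⇒ +0.000476;  D = -0.000475-0.000026i
d^2_{-1,-1}: k∈[0..1] ⇒ +0.000015 -0.011490 = -0.011475;  D = +0.010119-0.005413i
d^2_{0,-1}: k∈[0..1] ⇒ -0.000583 +0.151009 = +0.150426;  D = -0.076655+0.129430i
d^2_{1,-1}: k∈[0..1] ⇒ +0.011490 -0.992325 = -0.980835;  D = -0.010001-0.980784i
d^2_{2,-1}: single k=0 term ⇒ -0.123299;  D = -0.064981-0.104785i
Y_2^{m'}(θ=2.1969,φ=5.8506) and Σ D·Y over m':
  (-0.0005-0.0000i)·(+0.1645+0.1931i)  (+0.0101-0.0054i)·(-0.3330-0.1538i)  (-0.0767+0.1294i)·(+0.0095+0.0000i)  (-0.0100-0.9808i)·(+0.3330-0.1538i)  (-0.0650-0.1048i)·(+0.1645-0.1931i)
Y_2^-1(R⁻¹ n̂) = -0.190084-0.328415i

Re=-0.1901 Im=-0.3284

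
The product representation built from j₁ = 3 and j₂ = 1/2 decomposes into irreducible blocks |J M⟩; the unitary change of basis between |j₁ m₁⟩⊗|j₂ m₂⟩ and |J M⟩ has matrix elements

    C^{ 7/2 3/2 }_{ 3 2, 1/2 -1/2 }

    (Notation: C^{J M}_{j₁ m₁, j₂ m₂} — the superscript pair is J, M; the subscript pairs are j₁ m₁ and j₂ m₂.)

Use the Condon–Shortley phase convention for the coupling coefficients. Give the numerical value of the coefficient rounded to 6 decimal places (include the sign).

j₁+j₂−J=0  J+j₁−j₂=6  J−j₁+j₂=1  j₁+j₂+J+1=8
(j₁±m₁, j₂±m₂, J±M) = (5,1,0,1,5,2)
P² = 28800/7
sum k=0..0:
  [0] +1/120 = 1/120
S = 1/120
C² = P²·S² = 2/7 ; C = +0.534522

+0.534522  (= +√(2/7))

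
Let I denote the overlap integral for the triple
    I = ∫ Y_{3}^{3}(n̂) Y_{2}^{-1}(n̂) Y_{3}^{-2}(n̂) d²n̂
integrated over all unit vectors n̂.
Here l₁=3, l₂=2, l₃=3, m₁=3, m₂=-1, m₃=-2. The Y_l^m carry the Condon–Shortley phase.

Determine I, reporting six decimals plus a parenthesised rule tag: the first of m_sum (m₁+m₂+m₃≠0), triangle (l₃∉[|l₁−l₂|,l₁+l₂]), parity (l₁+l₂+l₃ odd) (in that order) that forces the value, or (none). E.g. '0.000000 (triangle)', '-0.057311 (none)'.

Rules hold: Σm=0, L=8 even, 1≤3≤5.
N = 7·5·7 = 245
Δ = 2!·4!·2!/9! = 1/3780
Racah Σ t=0..2: t=0:+1/24 t=1:−1/4 t=2:+1/24 = -1/6
⇒ 3j(3 2 3; 0 0 0)² = 4/105, sgn +1
Racah Σ t=0..0: t=0:+1/48 = 1/48
⇒ 3j(3 2 3; 3 -1 -2)² = 5/84, sgn -1
4πI² = N·(3j₀)²·(3jₘ)² = 5/9
I = -1·√(0.555556/4π) = -0.21026104
No selection rule forces the value: the integral is nonzero (none).

-0.210261 (none)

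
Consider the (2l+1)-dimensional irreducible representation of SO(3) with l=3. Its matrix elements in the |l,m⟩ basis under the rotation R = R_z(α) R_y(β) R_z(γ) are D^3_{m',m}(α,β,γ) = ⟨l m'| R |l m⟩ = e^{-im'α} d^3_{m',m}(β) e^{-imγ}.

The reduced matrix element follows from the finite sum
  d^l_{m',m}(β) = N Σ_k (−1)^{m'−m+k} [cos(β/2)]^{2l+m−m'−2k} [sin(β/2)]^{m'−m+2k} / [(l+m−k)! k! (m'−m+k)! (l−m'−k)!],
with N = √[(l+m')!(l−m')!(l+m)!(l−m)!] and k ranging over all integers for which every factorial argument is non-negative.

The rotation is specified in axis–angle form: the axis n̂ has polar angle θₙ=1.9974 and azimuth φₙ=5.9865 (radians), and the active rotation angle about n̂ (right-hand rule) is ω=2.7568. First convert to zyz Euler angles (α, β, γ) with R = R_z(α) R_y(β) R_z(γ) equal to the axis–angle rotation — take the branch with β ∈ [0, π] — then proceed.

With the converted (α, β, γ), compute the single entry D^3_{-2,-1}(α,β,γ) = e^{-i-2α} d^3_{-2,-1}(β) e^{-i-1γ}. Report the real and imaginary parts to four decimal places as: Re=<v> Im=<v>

Re=-0.1857 Im=-0.3046

Axis–angle → zyz. n̂ = (sinθₙcosφₙ, sinθₙsinφₙ, cosθₙ) = (+0.870603, -0.266150, -0.413781), ω = 2.7568.
R = I cosω + sinω [n̂]ₓ + (1−cosω) n̂n̂ᵀ gives
  R = [+0.533598, -0.291159, -0.794040; -0.601799, -0.790384, -0.114592; -0.594232, +0.538999, -0.596966]
β = atan2(√(R₁₃²+R₂₃²), R₃₃) = 2.210511; α = atan2(R₂₃, R₁₃) mod 2π = 3.284919; γ = atan2(R₃₂, −R₃₁) mod 2π = 0.736697
Split into d^3_{-2,-1}(β=2.2105) × two z-phases.
Half-angle: c=0.448906, s=0.893579. N=√(1·120·2·24)=75.894664
The bounds max(0,m−m')=1 and min(l+m,l−m')=2 give 2 terms
  k=1: (−1)^0·75.8947/(24)·0.4489^5·0.8936^1 = +0.051512
  k=2: (−1)^1·75.8947/(12)·0.4489^3·0.8936^3 = -0.408221
d^3_{-2,-1}(2.2105) = +0.051512 -0.408221 = -0.356709
D = (+0.959196+0.282743i)·(-0.356709)·(+0.740692+0.671845i) = -0.185670-0.304578i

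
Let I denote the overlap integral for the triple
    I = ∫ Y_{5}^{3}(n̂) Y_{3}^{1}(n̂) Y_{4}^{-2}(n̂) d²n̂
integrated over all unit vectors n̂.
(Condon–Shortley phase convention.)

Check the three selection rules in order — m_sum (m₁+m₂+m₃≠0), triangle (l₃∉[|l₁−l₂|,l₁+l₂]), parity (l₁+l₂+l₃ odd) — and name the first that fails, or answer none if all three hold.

m_sum

m₁+m₂+m₃ = 3 + 1 − 2 = 2  ✗
triangle: |5−3|=2 ≤ l₃=4 ≤ 5+3=8
parity: l₁+l₂+l₃ = 12 is even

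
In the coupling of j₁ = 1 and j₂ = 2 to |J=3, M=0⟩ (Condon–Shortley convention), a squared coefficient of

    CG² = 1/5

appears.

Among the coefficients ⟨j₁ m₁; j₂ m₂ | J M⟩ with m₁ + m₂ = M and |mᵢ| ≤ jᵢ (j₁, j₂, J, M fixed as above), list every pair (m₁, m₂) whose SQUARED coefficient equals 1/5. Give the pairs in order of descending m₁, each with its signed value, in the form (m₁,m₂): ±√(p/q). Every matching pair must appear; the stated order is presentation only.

(1,-1): +√(1/5); (-1,1): +√(1/5)

Admissible pairs with m₁+m₂ = M = 0: (-1,1), (0,0), (1,-1)
  (m₁,m₂)=(1,-1): CG² = 1/5, CG = +√(1/5)   ← matches the target
  (m₁,m₂)=(0,0): CG² = 3/5, CG = +√(3/5)
  (m₁,m₂)=(-1,1): CG² = 1/5, CG = +√(1/5)   ← matches the target
Pairs with CG² = 1/5: (1,-1): +√(1/5); (-1,1): +√(1/5)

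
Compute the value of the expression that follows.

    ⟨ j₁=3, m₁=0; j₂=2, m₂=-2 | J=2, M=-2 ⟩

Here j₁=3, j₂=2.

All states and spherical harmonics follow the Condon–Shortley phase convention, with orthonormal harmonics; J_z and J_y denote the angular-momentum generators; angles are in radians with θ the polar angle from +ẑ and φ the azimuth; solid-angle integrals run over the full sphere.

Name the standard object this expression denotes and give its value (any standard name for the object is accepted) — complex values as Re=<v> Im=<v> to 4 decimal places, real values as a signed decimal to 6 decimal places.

Clebsch–Gordan coefficient, +√(1/14) ≈ +0.267261

This is a Clebsch–Gordan (vector-coupling) coefficient.
triangle: 3!×3!×1!/8! = 36/40320
(j±m)!: 3!×3!×0!×4!×0!×4! = 20736
prefactor² = (2J+1)×Δ×N² = 648/7
  k=0: +1/(0!×3!×3!×0!×0!×1!) = 1/36
Σ = 1/36  ⇒  CG² = 648/7×(1/36)² = 1/14
CG = +√(1/14) = +0.267261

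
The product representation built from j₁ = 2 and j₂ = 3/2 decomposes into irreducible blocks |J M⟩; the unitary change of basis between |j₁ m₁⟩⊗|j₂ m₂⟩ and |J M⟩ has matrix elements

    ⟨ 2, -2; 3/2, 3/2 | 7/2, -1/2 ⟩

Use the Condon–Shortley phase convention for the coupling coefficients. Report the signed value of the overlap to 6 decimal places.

+0.169031

j₁+j₂−J=0  J+j₁−j₂=4  J−j₁+j₂=3  j₁+j₂+J+1=8
(j₁±m₁, j₂±m₂, J±M) = (0,4,3,0,3,4)
P² = 20736/35
sum k=0..0:
  [0] +1/144 = 1/144
S = 1/144
C² = P²·S² = 1/35 ; C = +0.169031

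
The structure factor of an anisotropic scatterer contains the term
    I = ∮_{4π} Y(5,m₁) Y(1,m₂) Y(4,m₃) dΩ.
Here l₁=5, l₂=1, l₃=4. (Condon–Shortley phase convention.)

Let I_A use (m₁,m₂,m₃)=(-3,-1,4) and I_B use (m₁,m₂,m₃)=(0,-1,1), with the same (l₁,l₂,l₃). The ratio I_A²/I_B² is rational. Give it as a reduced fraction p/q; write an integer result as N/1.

1/10

Shared (l₁,l₂,l₃)=(5,1,4): N and (l;000)² cancel in I_A²/I_B².
A: Δ = 2!·8!·0!/11! = 1/495; Racah Σ t=0..0: t=0:+1/80640 = 1/80640; ⇒ 3j(5 1 4; -3 -1 4)² = 1/495, sgn +1
B: Δ = 2!·8!·0!/11! = 1/495; Racah Σ t=0..0: t=0:+1/1440 = 1/1440; ⇒ 3j(5 1 4; 0 -1 1)² = 2/99, sgn -1
I_A²/I_B² = (1/495)/(2/99) = 1/10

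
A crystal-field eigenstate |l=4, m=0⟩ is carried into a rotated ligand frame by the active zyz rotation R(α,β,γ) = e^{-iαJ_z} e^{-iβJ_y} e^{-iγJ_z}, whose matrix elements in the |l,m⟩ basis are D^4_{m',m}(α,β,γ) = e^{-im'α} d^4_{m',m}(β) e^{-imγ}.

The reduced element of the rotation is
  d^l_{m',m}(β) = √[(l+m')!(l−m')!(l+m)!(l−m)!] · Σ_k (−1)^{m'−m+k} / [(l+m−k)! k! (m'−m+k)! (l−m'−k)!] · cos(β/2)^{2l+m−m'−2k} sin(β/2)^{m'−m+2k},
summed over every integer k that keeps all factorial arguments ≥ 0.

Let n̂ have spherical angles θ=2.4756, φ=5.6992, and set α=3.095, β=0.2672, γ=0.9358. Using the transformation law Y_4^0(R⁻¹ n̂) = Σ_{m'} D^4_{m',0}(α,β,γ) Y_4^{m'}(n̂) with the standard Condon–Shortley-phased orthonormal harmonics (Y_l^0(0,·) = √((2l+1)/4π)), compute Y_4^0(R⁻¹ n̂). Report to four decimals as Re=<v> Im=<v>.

Re=0.1686 Im=0.0000

Need the full column D^4_{m',0} for m'=−4..4 at α=3.0950, β=0.2672, γ=0.9358.
cos(β/2)=0.991089, sin(β/2)=0.133203
d^4_{-4,0}: single k=4 term ⇒ +0.002541;  D = +0.002497-0.000471i
d^4_{-3,0}: k∈[3..4] ⇒ +0.026740 -0.000483 = +0.026257;  D = -0.026001+0.003658i
d^4_{-2,0}: k∈[2..4] ⇒ +0.159523 -0.007684 +0.000052 = +0.151891;  D = +0.151232-0.014134i
d^4_{-1,0}: k∈[1..4] ⇒ +0.559521 -0.060642 +0.001095 -0.000003 = +0.499972;  D = -0.499429+0.023287i
d^4_{0,0}: k∈[0..4] ⇒ +0.930895 -0.269044 +0.010935 -0.000088 +0.000000 = +0.672698;  D = +0.672698+0.000000i
d^4_{1,0}: k∈[0..3] ⇒ -0.559521 +0.060642 -0.001095 +0.000003 = -0.499972;  D = +0.499429+0.023287i
d^4_{2,0}: k∈[0..2] ⇒ +0.159523 -0.007684 +0.000052 = +0.151891;  D = +0.151232+0.014134i
d^4_{3,0}: k∈[0..1] ⇒ -0.026740 +0.000483 = -0.026257;  D = +0.026001+0.003658i
d^4_{4,0}: single k=0 term ⇒ +0.002541;  D = +0.002497+0.000471i
Y_4^{m'}(θ=2.4756,φ=5.6992) and Σ D·Y over m':
  (+0.0025-0.0005i)·(-0.0447+0.0465i)  (-0.0260+0.0037i)·(+0.0418-0.2283i)  (+0.1512-0.0141i)·(+0.1666+0.3909i)  (-0.4994+0.0233i)·(-0.2546-0.1683i)  (+0.6727+0.0000i)·(-0.2295+0.0000i)  (+0.4994+0.0233i)·(+0.2546-0.1683i)  (+0.1512+0.0141i)·(+0.1666-0.3909i)  (+0.0260+0.0037i)·(-0.0418-0.2283i)  (+0.0025+0.0005i)·(-0.0447-0.0465i)
Y_4^0(R⁻¹ n̂) = +0.168567+0.000000i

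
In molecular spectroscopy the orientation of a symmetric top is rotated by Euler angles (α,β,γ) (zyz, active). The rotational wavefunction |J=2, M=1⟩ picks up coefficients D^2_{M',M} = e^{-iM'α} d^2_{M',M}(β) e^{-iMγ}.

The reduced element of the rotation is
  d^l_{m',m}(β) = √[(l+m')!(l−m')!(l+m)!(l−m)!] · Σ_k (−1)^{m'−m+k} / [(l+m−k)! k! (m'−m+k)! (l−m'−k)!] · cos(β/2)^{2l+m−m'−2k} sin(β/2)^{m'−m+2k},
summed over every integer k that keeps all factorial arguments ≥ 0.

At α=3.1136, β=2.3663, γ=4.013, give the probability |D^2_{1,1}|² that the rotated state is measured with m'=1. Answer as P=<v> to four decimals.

Split into d^2_{1,1}(β=2.3663) × two z-phases.
Half-angle: c=0.378010, s=0.925801. N=√(6·1·6·1)=6.000000
k: max(0,(1)−(1))=0 … min(2+(1),2−(1))=1
  k=0: (−1)^0·6.0000/(6)·0.3780^4·0.9258^0 = +0.020418
  k=1: (−1)^1·6.0000/(2)·0.3780^2·0.9258^2 = -0.367421
d^2_{1,1}(2.3663) = +0.020418 -0.367421 = -0.347003
|D^2_{1,1}|² = |d^2_{1,1}(β)|² = (-0.347003)² = 0.120411 (the z-rotation phases have unit modulus)

P=0.1204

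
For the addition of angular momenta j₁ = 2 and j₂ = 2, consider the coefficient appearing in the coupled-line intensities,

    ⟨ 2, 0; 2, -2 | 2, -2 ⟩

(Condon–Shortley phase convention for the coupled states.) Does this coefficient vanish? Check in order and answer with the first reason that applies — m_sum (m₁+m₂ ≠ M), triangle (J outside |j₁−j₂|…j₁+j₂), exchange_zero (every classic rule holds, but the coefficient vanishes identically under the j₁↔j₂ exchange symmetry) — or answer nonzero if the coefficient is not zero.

nonzero

m-sum: m₁+m₂ = 0+(-2) = -2, M = -2  ✓
triangle: |j₁−j₂| = 0 ≤ J = 2 ≤ j₁+j₂ = 4  ✓
exchange: j₁≠j₂ or m₁≠m₂ — the exchange symmetry imposes no constraint here
value check: CG = +√(2/7) = +0.534522 ≠ 0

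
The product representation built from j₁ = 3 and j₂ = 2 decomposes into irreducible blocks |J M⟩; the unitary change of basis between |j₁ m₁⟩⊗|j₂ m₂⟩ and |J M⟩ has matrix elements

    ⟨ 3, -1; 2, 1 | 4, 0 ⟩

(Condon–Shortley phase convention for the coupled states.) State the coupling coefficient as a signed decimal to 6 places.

j₁+j₂−J=1  J+j₁−j₂=5  J−j₁+j₂=3  j₁+j₂+J+1=10
(j₁±m₁, j₂±m₂, J±M) = (2,4,3,1,4,4)
P² = 10368/35
sum k=0..1:
  [0] +1/144 = 1/144
  [1] −1/24 = -1/24
S = -5/144
C² = P²·S² = 5/14 ; C = -0.597614

-0.597614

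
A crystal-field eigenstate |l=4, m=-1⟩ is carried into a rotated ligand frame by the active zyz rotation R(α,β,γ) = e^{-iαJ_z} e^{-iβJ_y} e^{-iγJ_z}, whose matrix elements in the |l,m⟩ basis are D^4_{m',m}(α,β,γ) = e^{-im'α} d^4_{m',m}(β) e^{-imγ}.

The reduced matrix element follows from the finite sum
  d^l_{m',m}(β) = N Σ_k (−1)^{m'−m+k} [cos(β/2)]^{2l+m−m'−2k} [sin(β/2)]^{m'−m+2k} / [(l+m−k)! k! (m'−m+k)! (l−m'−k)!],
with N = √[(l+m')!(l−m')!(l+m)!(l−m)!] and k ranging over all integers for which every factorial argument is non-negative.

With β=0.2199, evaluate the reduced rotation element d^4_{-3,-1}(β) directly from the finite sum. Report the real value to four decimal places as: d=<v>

d^4_{-3,-1}(β=0.2199) via the finite sum:
Half-angle: c=0.993962, s=0.109729. N=√(1·5040·6·120)=1904.940944
k∈{2,3} keeps every argument non-negative
  k=2: (−1)^0·1904.9409/(240)·0.9940^6·0.1097^2 = +0.092157
  k=3: (−1)^1·1904.9409/(144)·0.9940^4·0.1097^4 = -0.001872
d^4_{-3,-1}(0.2199) = +0.092157 -0.001872 = +0.090285

d=0.0903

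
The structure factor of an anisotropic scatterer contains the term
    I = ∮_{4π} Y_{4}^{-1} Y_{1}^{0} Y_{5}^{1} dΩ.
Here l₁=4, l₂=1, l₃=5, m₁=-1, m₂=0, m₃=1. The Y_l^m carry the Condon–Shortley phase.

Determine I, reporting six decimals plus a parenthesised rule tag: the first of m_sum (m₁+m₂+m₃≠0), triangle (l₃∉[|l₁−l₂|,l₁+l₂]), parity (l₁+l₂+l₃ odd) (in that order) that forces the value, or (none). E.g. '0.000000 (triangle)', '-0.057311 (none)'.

-0.240571 (none)

m-sum 0 ✓  L=10 even ✓  3≤5≤5 ✓
Π(2lᵢ+1) = 9×3×11 = 297
triangle coeff Δ(4,1,5) = 1/495
Σ_t [0,0]: t=0:+1/576 = 1/576
(3j)²=5/99 [(4 1 5; 0 0 0)], sign=-1
Σ_t [0,0]: t=0:+1/720 = 1/720
(3j)²=8/165 [(4 1 5; -1 0 1)], sign=+1
⇒ 4πI² = 8/11
I = (-1)√(8/11/(4π)) = -0.24057125
No selection rule forces the value: the integral is nonzero (none).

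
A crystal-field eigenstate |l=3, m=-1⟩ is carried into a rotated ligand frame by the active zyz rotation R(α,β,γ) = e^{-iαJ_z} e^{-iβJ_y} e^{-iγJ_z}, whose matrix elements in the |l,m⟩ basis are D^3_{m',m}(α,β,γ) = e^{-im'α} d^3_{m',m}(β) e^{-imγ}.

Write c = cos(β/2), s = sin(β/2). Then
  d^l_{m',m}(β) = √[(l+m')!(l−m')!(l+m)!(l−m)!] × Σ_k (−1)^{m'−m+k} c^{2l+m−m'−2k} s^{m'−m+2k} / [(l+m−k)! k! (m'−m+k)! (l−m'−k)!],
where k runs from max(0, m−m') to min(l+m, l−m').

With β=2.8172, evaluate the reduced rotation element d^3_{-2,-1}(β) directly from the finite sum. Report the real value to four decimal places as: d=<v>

d^3_{-2,-1}(β=2.8172) via the finite sum:
c=cos(2.817200/2)=0.161486, s=sin(2.817200/2)=0.986875; N=√[1·120·2·24]=75.894664
Admissible k: 1..2 (factorial args all ≥0)
  k=1: (−1)^0·75.8947/(24)·0.1615^5·0.9869^1 = +0.000343
  k=2: (−1)^1·75.8947/(12)·0.1615^3·0.9869^3 = -0.025599
d^3_{-2,-1}(2.8172) = +0.000343 -0.025599 = -0.025256

d=-0.0253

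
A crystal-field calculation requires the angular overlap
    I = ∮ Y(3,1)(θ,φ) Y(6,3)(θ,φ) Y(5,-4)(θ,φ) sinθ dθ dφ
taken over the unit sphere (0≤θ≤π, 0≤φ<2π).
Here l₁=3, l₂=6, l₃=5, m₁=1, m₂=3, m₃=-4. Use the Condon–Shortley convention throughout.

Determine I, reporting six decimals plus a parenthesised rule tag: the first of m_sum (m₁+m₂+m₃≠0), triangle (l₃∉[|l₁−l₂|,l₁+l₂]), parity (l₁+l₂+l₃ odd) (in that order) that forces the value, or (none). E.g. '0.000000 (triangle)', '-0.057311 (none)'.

0.176531 (none)

Checks pass: Σm=0; 14 even; l₃=5∈[3,9].
(2·3+1)(2·6+1)(2·5+1) = 1001
Δ: 4! 2! 8! / 15! → 1/675675
sum: t=1:−1/8640 t=2:+1/2304 t=3:−1/8640 = 7/34560
3j²(3 6 5; 0 0 0) = Δ·Π!·Σ² = 7/429  (sign -1)
sum: t=1:−1/241920 t=2:+1/40320 = 1/48384
3j²(3 6 5; 1 3 -4) = Δ·Π!·Σ² = 24/1001  (sign -1)
combine: 4πI² = 1001·7/429·24/1001 = 56/143
take √, sign +1: I = 0.17653103
No selection rule forces the value: the integral is nonzero (none).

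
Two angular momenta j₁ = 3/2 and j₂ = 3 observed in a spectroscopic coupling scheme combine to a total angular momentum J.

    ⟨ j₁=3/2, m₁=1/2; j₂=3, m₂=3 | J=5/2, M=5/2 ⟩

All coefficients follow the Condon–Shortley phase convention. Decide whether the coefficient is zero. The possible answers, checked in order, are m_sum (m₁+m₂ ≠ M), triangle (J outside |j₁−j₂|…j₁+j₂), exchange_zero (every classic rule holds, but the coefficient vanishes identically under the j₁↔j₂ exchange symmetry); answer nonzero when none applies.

m_sum

m-sum: m₁+m₂ = 1/2+3 = 7/2, M = 5/2  ✗ ⇒ coefficient is 0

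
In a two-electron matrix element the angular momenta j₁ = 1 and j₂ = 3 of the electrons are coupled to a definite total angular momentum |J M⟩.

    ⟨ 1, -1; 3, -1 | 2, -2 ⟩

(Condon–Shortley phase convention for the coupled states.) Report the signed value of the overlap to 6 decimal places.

+√(1/21) ≈ +0.218218

triangle: 2!×0!×4!/7! = 48/5040
(j±m)!: 0!×2!×2!×4!×0!×4! = 2304
prefactor² = (2J+1)×Δ×N² = 768/7
  k=2: +1/(2!×0!×0!×0!×0!×4!) = 1/48
Σ = 1/48  ⇒  CG² = 768/7×(1/48)² = 1/21
CG = +√(1/21) = +0.218218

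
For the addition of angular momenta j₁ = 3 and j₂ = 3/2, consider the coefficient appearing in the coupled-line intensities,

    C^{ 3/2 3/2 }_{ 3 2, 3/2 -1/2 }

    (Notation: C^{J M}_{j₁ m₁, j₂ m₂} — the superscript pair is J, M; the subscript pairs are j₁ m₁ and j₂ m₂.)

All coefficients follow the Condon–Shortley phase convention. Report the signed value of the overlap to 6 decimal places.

triangle: 3!×3!×0!/7! = 36/5040
(j±m)!: 5!×1!×1!×2!×3!×0! = 1440
prefactor² = (2J+1)×Δ×N² = 288/7
  k=1: −1/(1!×2!×0!×0!×3!×0!) = -1/12
Σ = -1/12  ⇒  CG² = 288/7×(-1/12)² = 2/7
CG = −√(2/7) = -0.534522

−√(2/7) = -0.534522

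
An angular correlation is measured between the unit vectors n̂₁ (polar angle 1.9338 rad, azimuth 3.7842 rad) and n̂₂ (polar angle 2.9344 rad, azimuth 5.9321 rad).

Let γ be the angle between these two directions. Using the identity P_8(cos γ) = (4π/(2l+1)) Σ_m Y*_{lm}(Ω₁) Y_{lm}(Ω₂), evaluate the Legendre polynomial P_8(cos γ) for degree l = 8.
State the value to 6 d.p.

-0.136834

Expand P_8 via completeness: Σ_{m} conj(Y_{8,m}) at Ω₁ times Y_{8,m} at Ω₂ —
  term(m=-8) = -0.00000 + 0.00000j   from Y*(Ω₁)=0.12491 - 0.27346j, Y(Ω₂)=-0.00000 + 0.00000j
  term(m=-7) = -0.00001 - 0.00001j   from Y*(Ω₁)=-0.09707 - 0.44634j, Y(Ω₂)=0.00002 - 0.00002j
  term(m=-6) = 0.00008 - 0.00003j   from Y*(Ω₁)=-0.16922 - 0.14664j, Y(Ω₂)=-0.00019 + 0.00033j
  term(m=-5) = 0.00019 - 0.00074j   from Y*(Ω₁)=0.22798 + 0.01632j, Y(Ω₂)=0.00061 - 0.00328j
  term(m=-4) = 0.00468 + 0.00515j   from Y*(Ω₁)=0.27058 - 0.17388j, Y(Ω₂)=0.00358 + 0.02134j
  term(m=-3) = 0.00882 - 0.00143j   from Y*(Ω₁)=-0.03027 + 0.08115j, Y(Ω₂)=-0.05106 - 0.08969j
  term(m=-2) = -0.04580 + 0.10350j   from Y*(Ω₁)=0.09324 + 0.31755j, Y(Ω₂)=0.26107 + 0.22087j
  term(m=-1) = 0.00887 + 0.01362j   from Y*(Ω₁)=-0.01921 - 0.01438j, Y(Ω₂)=-0.63622 - 0.23302j
  term(m=+0) = -0.13879 + 0.00000j   from Y*(Ω₁)=-0.32848 + 0.00000j, Y(Ω₂)=0.42253 + 0.00000j
  term(m=+1) = 0.00887 - 0.01362j   from Y*(Ω₁)=0.01921 - 0.01438j, Y(Ω₂)=0.63622 - 0.23302j
  term(m=+2) = -0.04580 - 0.10350j   from Y*(Ω₁)=0.09324 - 0.31755j, Y(Ω₂)=0.26107 - 0.22087j
  term(m=+3) = 0.00882 + 0.00143j   from Y*(Ω₁)=0.03027 + 0.08115j, Y(Ω₂)=0.05106 - 0.08969j
  term(m=+4) = 0.00468 - 0.00515j   from Y*(Ω₁)=0.27058 + 0.17388j, Y(Ω₂)=0.00358 - 0.02134j
  term(m=+5) = 0.00019 + 0.00074j   from Y*(Ω₁)=-0.22798 + 0.01632j, Y(Ω₂)=-0.00061 - 0.00328j
  term(m=+6) = 0.00008 + 0.00003j   from Y*(Ω₁)=-0.16922 + 0.14664j, Y(Ω₂)=-0.00019 - 0.00033j
  term(m=+7) = -0.00001 + 0.00001j   from Y*(Ω₁)=0.09707 - 0.44634j, Y(Ω₂)=-0.00002 - 0.00002j
  term(m=+8) = -0.00000 - 0.00000j   from Y*(Ω₁)=0.12491 + 0.27346j, Y(Ω₂)=-0.00000 - 0.00000j
Accumulated sum -0.18511 + 0.00000j; after 4π/(2l+1) scaling, -0.13683 + 0.00000j ⇒ P_8 = -0.136834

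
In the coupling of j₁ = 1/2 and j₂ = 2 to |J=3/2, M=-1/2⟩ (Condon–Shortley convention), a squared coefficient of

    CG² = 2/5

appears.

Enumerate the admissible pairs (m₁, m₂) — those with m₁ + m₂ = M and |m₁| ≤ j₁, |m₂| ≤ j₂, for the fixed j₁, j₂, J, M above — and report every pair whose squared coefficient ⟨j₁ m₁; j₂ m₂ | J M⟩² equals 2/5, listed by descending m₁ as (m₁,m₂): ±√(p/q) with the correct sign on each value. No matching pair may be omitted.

Admissible pairs with m₁+m₂ = M = -1/2: (-1/2,0), (1/2,-1)
  (m₁,m₂)=(1/2,-1): CG² = 3/5, CG = +√(3/5)
  (m₁,m₂)=(-1/2,0): CG² = 2/5, CG = −√(2/5)   ← matches the target
Pairs with CG² = 2/5: (-1/2,0): −√(2/5)

(-1/2,0): −√(2/5)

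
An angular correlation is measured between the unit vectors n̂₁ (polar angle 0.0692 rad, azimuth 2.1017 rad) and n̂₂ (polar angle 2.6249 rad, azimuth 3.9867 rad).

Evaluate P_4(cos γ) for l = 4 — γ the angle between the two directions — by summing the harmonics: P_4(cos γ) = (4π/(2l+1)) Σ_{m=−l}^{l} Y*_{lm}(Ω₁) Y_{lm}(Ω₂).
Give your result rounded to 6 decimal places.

0.083733

Term-by-term m-sum for l=4 (normalisation 4π/9 = 1.396263):
  term(m=-4) = 0.00000 - 0.00000j   from Y*(Ω₁)=-0.00001 + 0.00001j, Y(Ω₂)=-0.02561 + 0.00624j
  term(m=-3) = -0.00004 - 0.00003j   from Y*(Ω₁)=0.00041 + 0.00001j, Y(Ω₂)=-0.10782 - 0.07476j
  term(m=-2) = -0.00270 + 0.00197j   from Y*(Ω₁)=-0.00465 - 0.00833j, Y(Ω₂)=-0.04174 - 0.34787j
  term(m=-1) = 0.01863 + 0.05733j   from Y*(Ω₁)=-0.06554 + 0.11162j, Y(Ω₂)=0.30904 - 0.34834j
  term(m=+0) = 0.02821 + 0.00000j   from Y*(Ω₁)=0.82614 + 0.00000j, Y(Ω₂)=0.03414 + 0.00000j
  term(m=+1) = 0.01863 - 0.05733j   from Y*(Ω₁)=0.06554 + 0.11162j, Y(Ω₂)=-0.30904 - 0.34834j
  term(m=+2) = -0.00270 - 0.00197j   from Y*(Ω₁)=-0.00465 + 0.00833j, Y(Ω₂)=-0.04174 + 0.34787j
  term(m=+3) = -0.00004 + 0.00003j   from Y*(Ω₁)=-0.00041 + 0.00001j, Y(Ω₂)=0.10782 - 0.07476j
  term(m=+4) = 0.00000 + 0.00000j   from Y*(Ω₁)=-0.00001 - 0.00001j, Y(Ω₂)=-0.02561 - 0.00624j
Σ over m = 0.05997 + 0.00000j; ×(4π/9) → 0.08373 + 0.00000j. Real part: 0.083733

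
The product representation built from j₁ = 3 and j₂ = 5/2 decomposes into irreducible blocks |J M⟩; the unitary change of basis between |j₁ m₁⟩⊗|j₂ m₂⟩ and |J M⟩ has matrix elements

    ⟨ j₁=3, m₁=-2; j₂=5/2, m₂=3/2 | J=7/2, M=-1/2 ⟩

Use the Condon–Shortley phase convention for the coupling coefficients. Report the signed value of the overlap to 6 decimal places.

triangle: 2!×4!×3!/10! = 288/3628800
(j±m)!: 1!×5!×4!×1!×3!×4! = 414720
prefactor² = (2J+1)×Δ×N² = 9216/35
  k=1: −1/(1!×1!×4!×3!×0!×0!) = -1/144
  k=2: +1/(2!×0!×3!×2!×1!×1!) = 1/24
Σ = 5/144  ⇒  CG² = 9216/35×(5/144)² = 20/63
CG = +√(20/63) = +0.563436

+√(20/63) = +0.563436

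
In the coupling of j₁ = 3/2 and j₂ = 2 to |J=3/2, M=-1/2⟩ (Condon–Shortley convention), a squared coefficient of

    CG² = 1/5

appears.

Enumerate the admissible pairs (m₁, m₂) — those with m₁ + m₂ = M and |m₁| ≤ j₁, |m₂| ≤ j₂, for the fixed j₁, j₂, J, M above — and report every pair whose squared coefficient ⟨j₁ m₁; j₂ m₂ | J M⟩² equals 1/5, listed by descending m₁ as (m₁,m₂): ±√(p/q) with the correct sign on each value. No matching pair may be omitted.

Admissible pairs with m₁+m₂ = M = -1/2: (-3/2,1), (-1/2,0), (1/2,-1), (3/2,-2)
  (m₁,m₂)=(3/2,-2): CG² = 2/5, CG = +√(2/5)
  (m₁,m₂)=(1/2,-1): CG² = 0/1, CG = 0
  (m₁,m₂)=(-1/2,0): CG² = 1/5, CG = −√(1/5)   ← matches the target
  (m₁,m₂)=(-3/2,1): CG² = 2/5, CG = +√(2/5)
Pairs with CG² = 1/5: (-1/2,0): −√(1/5)

(-1/2,0): −√(1/5)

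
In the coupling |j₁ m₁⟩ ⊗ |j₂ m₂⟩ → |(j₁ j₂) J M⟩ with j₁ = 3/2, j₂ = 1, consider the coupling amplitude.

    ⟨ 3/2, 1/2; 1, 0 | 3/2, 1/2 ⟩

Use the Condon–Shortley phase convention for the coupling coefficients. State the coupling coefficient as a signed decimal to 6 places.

j₁+j₂−J=1  J+j₁−j₂=2  J−j₁+j₂=1  j₁+j₂+J+1=5
(j₁±m₁, j₂±m₂, J±M) = (2,1,1,1,2,1)
P² = 4/15
sum k=0..1:
  [0] +1/1 = 1
  [1] −1/2 = -1/2
S = 1/2
C² = P²·S² = 1/15 ; C = +0.258199

+√(1/15) ≈ +0.258199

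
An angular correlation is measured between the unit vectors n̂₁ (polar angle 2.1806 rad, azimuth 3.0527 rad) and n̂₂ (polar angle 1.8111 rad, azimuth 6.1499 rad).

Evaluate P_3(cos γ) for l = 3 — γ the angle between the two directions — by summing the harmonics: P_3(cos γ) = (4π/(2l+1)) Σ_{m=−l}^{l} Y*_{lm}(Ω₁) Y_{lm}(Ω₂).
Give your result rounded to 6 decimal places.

Addition theorem: P_3(cos γ) = (4π/7) Σ_m Y*_{lm}(Ω₁) Y_{lm}(Ω₂), m = −3…3:
  m=-3: Y*=(-0.221718, 0.060570)  Y=(0.352126, 0.148817)  product (-0.087086, -0.011667)
  m=-2: Y*=(-0.387125, 0.069559)  Y=(-0.221349, -0.060444)  product (0.089894, 0.008002)
  m=-1: Y*=(-0.168876, 0.015052)  Y=(-0.222999, -0.029900)  product (0.038109, 0.001693)
  m=+0: Y*=(0.290668, -0.000000)  Y=(0.241292, 0.000000)  product (0.070136, 0.000000)
  m=+1: Y*=(0.168876, 0.015052)  Y=(0.222999, -0.029900)  product (0.038109, -0.001693)
  m=+2: Y*=(-0.387125, -0.069559)  Y=(-0.221349, 0.060444)  product (0.089894, -0.008002)
  m=+3: Y*=(0.221718, 0.060570)  Y=(-0.352126, 0.148817)  product (-0.087086, 0.011667)
Σ over m = (0.151969, 0.000000); ×(4π/7) → (0.272815, 0.000000). Real part: 0.272815

0.272815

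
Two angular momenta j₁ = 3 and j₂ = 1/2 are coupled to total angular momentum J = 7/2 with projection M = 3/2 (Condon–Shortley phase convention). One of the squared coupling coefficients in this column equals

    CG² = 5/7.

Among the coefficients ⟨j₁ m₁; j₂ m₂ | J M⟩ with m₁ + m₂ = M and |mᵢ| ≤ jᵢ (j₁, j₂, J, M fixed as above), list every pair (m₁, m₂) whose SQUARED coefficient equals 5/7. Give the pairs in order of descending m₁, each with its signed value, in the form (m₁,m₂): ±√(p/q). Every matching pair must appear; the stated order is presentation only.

(1,1/2): +√(5/7)

Admissible pairs with m₁+m₂ = M = 3/2: (1,1/2), (2,-1/2)
  (m₁,m₂)=(2,-1/2): CG² = 2/7, CG = +√(2/7)
  (m₁,m₂)=(1,1/2): CG² = 5/7, CG = +√(5/7)   ← matches the target
Pairs with CG² = 5/7: (1,1/2): +√(5/7)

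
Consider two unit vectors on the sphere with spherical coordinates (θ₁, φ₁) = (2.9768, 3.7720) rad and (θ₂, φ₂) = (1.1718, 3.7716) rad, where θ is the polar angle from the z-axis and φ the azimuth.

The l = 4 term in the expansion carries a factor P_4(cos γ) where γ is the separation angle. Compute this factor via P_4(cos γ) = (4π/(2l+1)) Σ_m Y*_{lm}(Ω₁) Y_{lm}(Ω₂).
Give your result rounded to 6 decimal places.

0.185730

Addition theorem: P_4(cos γ) = (4π/9) Σ_m Y*_{lm}(Ω₁) Y_{lm}(Ω₂), m = −4…4:
  term(m=-4) = 0.00010 + 0.00000j   from Y*(Ω₁)=-0.00026 + 0.00019j, Y(Ω₂)=-0.25936 - 0.18577j
  term(m=-3) = -0.00207 - 0.00000j   from Y*(Ω₁)=-0.00172 + 0.00517j, Y(Ω₂)=0.11940 + 0.36122j
  term(m=-2) = 0.00084 + 0.00000j   from Y*(Ω₁)=0.01596 + 0.04983j, Y(Ω₂)=0.00491 - 0.01528j
  term(m=-1) = 0.09605 + 0.00004j   from Y*(Ω₁)=0.23572 + 0.17201j, Y(Ω₂)=0.26595 - 0.19391j
  term(m=+0) = -0.05681 + 0.00000j   from Y*(Ω₁)=0.73509 + 0.00000j, Y(Ω₂)=-0.07728 + 0.00000j
  term(m=+1) = 0.09605 - 0.00004j   from Y*(Ω₁)=-0.23572 + 0.17201j, Y(Ω₂)=-0.26595 - 0.19391j
  term(m=+2) = 0.00084 - 0.00000j   from Y*(Ω₁)=0.01596 - 0.04983j, Y(Ω₂)=0.00491 + 0.01528j
  term(m=+3) = -0.00207 + 0.00000j   from Y*(Ω₁)=0.00172 + 0.00517j, Y(Ω₂)=-0.11940 + 0.36122j
  term(m=+4) = 0.00010 - 0.00000j   from Y*(Ω₁)=-0.00026 - 0.00019j, Y(Ω₂)=-0.25936 + 0.18577j
Accumulated sum 0.13302 + 0.00000j; after 4π/(2l+1) scaling, 0.18573 + 0.00000j ⇒ P_4 = 0.185730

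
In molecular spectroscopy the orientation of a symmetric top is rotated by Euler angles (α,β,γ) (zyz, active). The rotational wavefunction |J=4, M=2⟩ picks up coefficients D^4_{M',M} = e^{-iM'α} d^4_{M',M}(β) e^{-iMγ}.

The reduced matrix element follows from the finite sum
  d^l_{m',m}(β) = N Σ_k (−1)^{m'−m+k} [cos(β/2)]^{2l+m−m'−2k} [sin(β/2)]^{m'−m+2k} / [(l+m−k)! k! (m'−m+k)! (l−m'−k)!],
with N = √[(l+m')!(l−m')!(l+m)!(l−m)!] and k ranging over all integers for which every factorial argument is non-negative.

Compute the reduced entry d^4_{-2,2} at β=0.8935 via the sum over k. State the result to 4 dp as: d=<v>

d^4_{-2,2}(β=0.8935) via the finite sum:
Half-angle: c=0.901856, s=0.432037. N=√(2·720·720·2)=1440.000000
k∈{4,5,6} keeps every argument non-negative
  k=4: (−1)^0·1440.0000/(96)·0.9019^4·0.4320^4 = +0.345719
  k=5: (−1)^1·1440.0000/(120)·0.9019^2·0.4320^6 = -0.063472
  k=6: (−1)^2·1440.0000/(1440)·0.9019^0·0.4320^8 = +0.001214
d^4_{-2,2}(0.8935) = +0.345719 -0.063472 +0.001214 = +0.283461

d=0.2835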